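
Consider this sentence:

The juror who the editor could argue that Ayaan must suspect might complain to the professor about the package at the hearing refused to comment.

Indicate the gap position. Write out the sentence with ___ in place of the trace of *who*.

The juror who the editor could argue that Ayaan must suspect ___ might complain to the professor about the package at the hearing refused to comment.

'who' functions as the subject of the clause embedded under 'suspect'. The gap is right after 'suspect'.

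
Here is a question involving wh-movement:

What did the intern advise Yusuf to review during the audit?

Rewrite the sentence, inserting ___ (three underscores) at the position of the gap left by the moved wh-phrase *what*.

What did the intern advise Yusuf to review ___ during the audit?

In situ: The intern did advise Yusuf to review what during the audit.
'what' functions as the direct object of 'review'. The gap is right after 'review'.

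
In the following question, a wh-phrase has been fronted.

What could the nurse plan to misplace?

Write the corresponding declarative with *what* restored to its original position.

The nurse could plan to misplace what.

The filler 'what' is interpreted as the direct object of 'misplace'. Fronting leaves a gap immediately after 'misplace':
What could the nurse plan to misplace ___?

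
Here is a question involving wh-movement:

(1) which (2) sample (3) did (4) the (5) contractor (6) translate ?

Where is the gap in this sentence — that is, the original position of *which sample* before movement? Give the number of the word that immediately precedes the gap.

Pre-movement form: The contractor did translate which sample.
The filler 'which sample' is interpreted as the direct object of 'translate'. It moves to the left edge, and the trace sits right after 'translate':
Which sample did the contractor translate ___?
'translate' is word 6.

6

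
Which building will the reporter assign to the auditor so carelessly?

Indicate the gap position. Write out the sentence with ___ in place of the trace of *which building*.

Before movement: The reporter will assign which building to the auditor so carelessly.
'which building' is the direct object of 'assign'. The gap is right after 'assign'.

Which building will the reporter assign ___ to the auditor so carelessly?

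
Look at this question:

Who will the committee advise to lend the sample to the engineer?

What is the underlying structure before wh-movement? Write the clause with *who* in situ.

The committee will advise who to lend the sample to the engineer.

The filler 'who' is interpreted as the direct object of 'advise'. It moves to the left edge, and the trace sits right after 'advise':
Who will the committee advise ___ to lend the sample to the engineer?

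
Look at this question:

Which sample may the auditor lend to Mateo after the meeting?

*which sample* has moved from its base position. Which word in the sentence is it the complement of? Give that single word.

In situ: The auditor may lend which sample to Mateo after the meeting.
The filler 'which sample' is interpreted as the direct object of 'lend'. It moves to the left edge, and the trace sits right after 'lend':
Which sample may the auditor lend ___ to Mateo after the meeting?

lend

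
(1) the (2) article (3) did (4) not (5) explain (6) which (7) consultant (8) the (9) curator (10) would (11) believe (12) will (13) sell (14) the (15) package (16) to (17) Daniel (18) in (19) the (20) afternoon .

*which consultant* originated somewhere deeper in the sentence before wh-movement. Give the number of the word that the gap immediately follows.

11

Before movement: The curator would believe which consultant will sell the package to Daniel in the afternoon.
The filler 'which consultant' is interpreted as the subject of the clause embedded under 'believe'. Wh-movement fronts it, leaving a gap right after 'believe':
The article did not explain which consultant the curator would believe ___ will sell the package to Daniel in the afternoon.
'believe' is word 11.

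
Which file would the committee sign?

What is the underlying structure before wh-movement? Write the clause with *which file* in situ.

The committee would sign which file.

'which file' functions as the direct object of 'sign'. Fronting leaves a gap immediately after 'sign':
Which file would the committee sign ___?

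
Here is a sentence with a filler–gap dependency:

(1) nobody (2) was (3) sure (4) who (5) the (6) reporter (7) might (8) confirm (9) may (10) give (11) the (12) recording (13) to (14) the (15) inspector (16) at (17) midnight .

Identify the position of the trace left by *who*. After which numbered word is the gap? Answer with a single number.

Pre-movement form: The reporter might confirm who may give the recording to the inspector at midnight.
'who' is the subject of the clause embedded under 'confirm'. Fronting leaves a gap immediately after 'confirm':
Nobody was sure who the reporter might confirm ___ may give the recording to the inspector at midnight.
'confirm' is word 8.

8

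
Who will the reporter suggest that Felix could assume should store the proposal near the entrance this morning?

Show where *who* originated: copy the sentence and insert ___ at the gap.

Who will the reporter suggest that Felix could assume ___ should store the proposal near the entrance this morning?

Before movement: The reporter will suggest that Felix could assume who should store the proposal near the entrance this morning.
'who' is the subject of the clause embedded under 'assume'. The gap is right after 'assume'.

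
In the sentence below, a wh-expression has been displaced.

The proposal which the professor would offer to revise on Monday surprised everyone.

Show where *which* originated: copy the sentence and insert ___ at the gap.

The proposal which the professor would offer to revise ___ on Monday surprised everyone.

'which' is the direct object of 'revise'. The gap is right after 'revise'.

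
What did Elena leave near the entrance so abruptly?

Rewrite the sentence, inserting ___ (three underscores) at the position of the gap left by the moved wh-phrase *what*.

What did Elena leave ___ near the entrance so abruptly?

Pre-movement form: Elena did leave what near the entrance so abruptly.
'what' is the direct object of 'leave'. The gap is right after 'leave'.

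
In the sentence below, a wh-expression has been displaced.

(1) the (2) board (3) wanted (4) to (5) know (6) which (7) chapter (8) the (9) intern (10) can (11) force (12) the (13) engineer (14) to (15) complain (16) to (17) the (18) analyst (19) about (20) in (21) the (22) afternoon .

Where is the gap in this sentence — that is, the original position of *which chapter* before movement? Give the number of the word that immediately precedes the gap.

Pre-movement form: The intern can force the engineer to complain to the analyst about which chapter in the afternoon.
'which chapter' functions as the object of the preposition 'about'. It moves to the left edge, and the trace sits right after 'about':
The board wanted to know which chapter the intern can force the engineer to complain to the analyst about ___ in the afternoon.
'about' is word 19.

19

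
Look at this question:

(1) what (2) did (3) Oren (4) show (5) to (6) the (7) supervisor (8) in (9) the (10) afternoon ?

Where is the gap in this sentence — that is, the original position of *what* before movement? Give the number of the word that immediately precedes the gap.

4

Before movement: Oren did show what to the supervisor in the afternoon.
'what' functions as the direct object of 'show'. Fronting leaves a gap immediately after 'show':
What did Oren show ___ to the supervisor in the afternoon?
'show' is word 4.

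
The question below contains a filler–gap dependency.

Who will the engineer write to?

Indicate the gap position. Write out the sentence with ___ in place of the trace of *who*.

Underlying clause: The engineer will write to who.
The filler 'who' is interpreted as the object of the preposition 'to'. The gap is right after 'to'.

Who will the engineer write to ___?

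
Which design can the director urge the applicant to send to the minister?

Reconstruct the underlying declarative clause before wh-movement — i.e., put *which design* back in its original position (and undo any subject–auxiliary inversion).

The director can urge the applicant to send which design to the minister.

'which design' is the direct object of 'send'. Wh-movement fronts it, leaving a gap right after 'send':
Which design can the director urge the applicant to send ___ to the minister?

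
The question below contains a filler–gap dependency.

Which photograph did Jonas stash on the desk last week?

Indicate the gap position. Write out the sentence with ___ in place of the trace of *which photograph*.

Which photograph did Jonas stash ___ on the desk last week?

Before movement: Jonas did stash which photograph on the desk last week.
'which photograph' functions as the direct object of 'stash'. The gap is right after 'stash'.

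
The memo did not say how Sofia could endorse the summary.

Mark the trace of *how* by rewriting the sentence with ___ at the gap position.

The memo did not say how Sofia could endorse the summary ___.

Before movement: Sofia could endorse the summary how.
The filler 'how' is interpreted as the manner adjunct. The gap is right after 'summary'.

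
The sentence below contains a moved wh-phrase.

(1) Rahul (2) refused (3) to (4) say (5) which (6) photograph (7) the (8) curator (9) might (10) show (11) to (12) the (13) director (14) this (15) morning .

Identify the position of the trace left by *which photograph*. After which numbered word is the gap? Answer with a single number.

Before movement: The curator might show which photograph to the director this morning.
'which photograph' functions as the direct object of 'show'. It moves to the left edge, and the trace sits right after 'show':
Rahul refused to say which photograph the curator might show ___ to the director this morning.
'show' is word 10.

10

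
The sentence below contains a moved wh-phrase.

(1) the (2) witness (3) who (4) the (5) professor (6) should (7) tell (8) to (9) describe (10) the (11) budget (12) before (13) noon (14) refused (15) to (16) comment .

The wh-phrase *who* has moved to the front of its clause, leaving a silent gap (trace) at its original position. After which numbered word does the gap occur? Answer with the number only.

'who' functions as the direct object of 'tell'. Wh-movement fronts it, leaving a gap right after 'tell':
The witness who the professor should tell ___ to describe the budget before noon refused to comment.
'tell' is word 7.

7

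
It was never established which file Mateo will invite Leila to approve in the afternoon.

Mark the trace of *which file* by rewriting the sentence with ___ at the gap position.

Pre-movement form: Mateo will invite Leila to approve which file in the afternoon.
'which file' is the direct object of 'approve'. The gap is right after 'approve'.

It was never established which file Mateo will invite Leila to approve ___ in the afternoon.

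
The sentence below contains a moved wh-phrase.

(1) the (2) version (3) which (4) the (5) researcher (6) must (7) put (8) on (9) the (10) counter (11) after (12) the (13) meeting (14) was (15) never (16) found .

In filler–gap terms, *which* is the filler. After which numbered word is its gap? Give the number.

7

The filler 'which' is interpreted as the direct object of 'put'. Fronting leaves a gap immediately after 'put':
The version which the researcher must put ___ on the counter after the meeting was never found.
'put' is word 7.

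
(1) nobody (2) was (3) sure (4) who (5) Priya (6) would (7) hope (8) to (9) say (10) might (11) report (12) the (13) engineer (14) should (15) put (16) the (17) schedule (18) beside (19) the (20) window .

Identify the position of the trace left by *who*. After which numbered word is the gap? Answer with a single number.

Before movement: Priya would hope to say who might report the engineer should put the schedule beside the window.
The filler 'who' is interpreted as the subject of the clause embedded under 'say'. Fronting leaves a gap immediately after 'say':
Nobody was sure who Priya would hope to say ___ might report the engineer should put the schedule beside the window.
'say' is word 9.

9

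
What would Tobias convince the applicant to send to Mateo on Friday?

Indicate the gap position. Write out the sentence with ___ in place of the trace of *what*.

Before movement: Tobias would convince the applicant to send what to Mateo on Friday.
'what' is the direct object of 'send'. The gap is right after 'send'.

What would Tobias convince the applicant to send ___ to Mateo on Friday?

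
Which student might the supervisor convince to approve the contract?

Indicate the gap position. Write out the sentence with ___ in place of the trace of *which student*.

Pre-movement form: The supervisor might convince which student to approve the contract.
'which student' is the direct object of 'convince'. The gap is right after 'convince'.

Which student might the supervisor convince ___ to approve the contract?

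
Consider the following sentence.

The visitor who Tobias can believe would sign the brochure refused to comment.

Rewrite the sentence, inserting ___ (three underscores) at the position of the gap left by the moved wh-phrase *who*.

The filler 'who' is interpreted as the subject of the clause embedded under 'believe'. The gap is right after 'believe'.

The visitor who Tobias can believe ___ would sign the brochure refused to comment.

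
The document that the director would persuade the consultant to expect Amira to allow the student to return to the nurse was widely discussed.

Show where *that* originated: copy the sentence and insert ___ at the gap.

The document that the director would persuade the consultant to expect Amira to allow the student to return ___ to the nurse was widely discussed.

'that' functions as the direct object of 'return'. The gap is right after 'return'.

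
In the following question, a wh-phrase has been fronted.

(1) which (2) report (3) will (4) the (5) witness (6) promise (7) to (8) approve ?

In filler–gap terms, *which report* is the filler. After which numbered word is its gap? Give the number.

In situ: The witness will promise to approve which report.
The filler 'which report' is interpreted as the direct object of 'approve'. It moves to the left edge, and the trace sits right after 'approve':
Which report will the witness promise to approve ___?
'approve' is word 8.

8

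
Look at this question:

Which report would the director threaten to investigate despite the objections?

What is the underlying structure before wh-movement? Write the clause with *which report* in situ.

The director would threaten to investigate which report despite the objections.

'which report' is the direct object of 'investigate'. It moves to the left edge, and the trace sits right after 'investigate':
Which report would the director threaten to investigate ___ despite the objections?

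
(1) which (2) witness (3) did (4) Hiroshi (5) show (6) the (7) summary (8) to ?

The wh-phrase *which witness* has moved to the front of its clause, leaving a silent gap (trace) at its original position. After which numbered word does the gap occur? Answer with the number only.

8

In situ: Hiroshi did show the summary to which witness.
'which witness' functions as the object of the preposition 'to' (recipient of 'show'). Fronting leaves a gap immediately after 'to':
Which witness did Hiroshi show the summary to ___?
'to' is word 8.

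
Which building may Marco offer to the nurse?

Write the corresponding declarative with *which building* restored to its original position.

Marco may offer which building to the nurse.

'which building' is the direct object of 'offer'. Fronting leaves a gap immediately after 'offer':
Which building may Marco offer ___ to the nurse?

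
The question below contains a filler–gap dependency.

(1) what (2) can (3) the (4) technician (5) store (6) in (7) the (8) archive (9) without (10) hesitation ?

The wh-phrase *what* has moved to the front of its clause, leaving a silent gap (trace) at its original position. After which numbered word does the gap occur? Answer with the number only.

Pre-movement form: The technician can store what in the archive without hesitation.
'what' is the direct object of 'store'. Wh-movement fronts it, leaving a gap right after 'store':
What can the technician store ___ in the archive without hesitation?
'store' is word 5.

5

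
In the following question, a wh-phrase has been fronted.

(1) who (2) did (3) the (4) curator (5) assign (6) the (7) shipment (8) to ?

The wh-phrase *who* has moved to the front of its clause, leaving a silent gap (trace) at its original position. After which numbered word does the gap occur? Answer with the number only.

Before movement: The curator did assign the shipment to who.
'who' functions as the object of the preposition 'to' (recipient of 'assign'). Fronting leaves a gap immediately after 'to':
Who did the curator assign the shipment to ___?
'to' is word 8.

8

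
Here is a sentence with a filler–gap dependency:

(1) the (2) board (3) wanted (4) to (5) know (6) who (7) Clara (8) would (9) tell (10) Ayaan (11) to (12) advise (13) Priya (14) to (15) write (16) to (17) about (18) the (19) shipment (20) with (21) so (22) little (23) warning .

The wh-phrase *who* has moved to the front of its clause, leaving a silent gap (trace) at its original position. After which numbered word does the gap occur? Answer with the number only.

16

Pre-movement form: Clara would tell Ayaan to advise Priya to write to who about the shipment with so little warning.
'who' is the object of the preposition 'to'. Fronting leaves a gap immediately after 'to':
The board wanted to know who Clara would tell Ayaan to advise Priya to write to ___ about the shipment with so little warning.
'to' is word 16.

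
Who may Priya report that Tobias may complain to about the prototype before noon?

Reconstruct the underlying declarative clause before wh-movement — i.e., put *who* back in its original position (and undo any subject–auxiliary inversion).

'who' is the object of the preposition 'to'. Wh-movement fronts it, leaving a gap right after 'to':
Who may Priya report that Tobias may complain to ___ about the prototype before noon?

Priya may report that Tobias may complain to who about the prototype before noon.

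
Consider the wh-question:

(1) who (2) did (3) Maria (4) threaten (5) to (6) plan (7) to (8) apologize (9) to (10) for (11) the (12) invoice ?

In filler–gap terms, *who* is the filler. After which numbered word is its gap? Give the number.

Pre-movement form: Maria did threaten to plan to apologize to who for the invoice.
'who' functions as the object of the preposition 'to'. Fronting leaves a gap immediately after 'to':
Who did Maria threaten to plan to apologize to ___ for the invoice?
'to' is word 9.

9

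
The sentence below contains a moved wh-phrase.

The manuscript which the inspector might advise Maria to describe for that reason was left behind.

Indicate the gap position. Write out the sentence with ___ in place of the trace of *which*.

The manuscript which the inspector might advise Maria to describe ___ for that reason was left behind.

The filler 'which' is interpreted as the direct object of 'describe'. The gap is right after 'describe'.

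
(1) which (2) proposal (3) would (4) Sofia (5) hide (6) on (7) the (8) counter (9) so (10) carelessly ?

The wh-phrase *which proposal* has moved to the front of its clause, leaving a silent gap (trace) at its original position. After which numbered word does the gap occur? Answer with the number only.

5

Underlying clause: Sofia would hide which proposal on the counter so carelessly.
'which proposal' functions as the direct object of 'hide'. It moves to the left edge, and the trace sits right after 'hide':
Which proposal would Sofia hide ___ on the counter so carelessly?
'hide' is word 5.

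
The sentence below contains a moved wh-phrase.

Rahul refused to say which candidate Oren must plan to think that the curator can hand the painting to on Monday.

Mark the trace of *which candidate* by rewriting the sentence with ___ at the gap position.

Rahul refused to say which candidate Oren must plan to think that the curator can hand the painting to ___ on Monday.

Before movement: Oren must plan to think that the curator can hand the painting to which candidate on Monday.
'which candidate' is the object of the preposition 'to' (recipient of 'hand'). The gap is right after 'to'.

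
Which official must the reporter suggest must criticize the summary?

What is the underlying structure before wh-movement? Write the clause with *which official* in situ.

The reporter must suggest which official must criticize the summary.

'which official' functions as the subject of the clause embedded under 'suggest'. It moves to the left edge, and the trace sits right after 'suggest':
Which official must the reporter suggest ___ must criticize the summary?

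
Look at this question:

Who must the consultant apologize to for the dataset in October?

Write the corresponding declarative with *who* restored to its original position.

The consultant must apologize to who for the dataset in October.

The filler 'who' is interpreted as the object of the preposition 'to'. Wh-movement fronts it, leaving a gap right after 'to':
Who must the consultant apologize to ___ for the dataset in October?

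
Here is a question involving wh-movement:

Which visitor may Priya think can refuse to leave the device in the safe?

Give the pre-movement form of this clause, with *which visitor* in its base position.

'which visitor' functions as the subject of the clause embedded under 'think'. Wh-movement fronts it, leaving a gap right after 'think':
Which visitor may Priya think ___ can refuse to leave the device in the safe?

Priya may think which visitor can refuse to leave the device in the safe.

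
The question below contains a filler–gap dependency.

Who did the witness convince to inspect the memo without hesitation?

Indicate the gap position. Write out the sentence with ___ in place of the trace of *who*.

Underlying clause: The witness did convince who to inspect the memo without hesitation.
'who' is the direct object of 'convince'. The gap is right after 'convince'.

Who did the witness convince ___ to inspect the memo without hesitation?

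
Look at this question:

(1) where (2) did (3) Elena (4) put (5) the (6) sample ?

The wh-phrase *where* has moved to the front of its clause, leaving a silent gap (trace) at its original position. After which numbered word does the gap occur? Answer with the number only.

6

Pre-movement form: Elena did put the sample where.
'where' is the locative complement of 'put'. It moves to the left edge, and the trace sits right after 'sample':
Where did Elena put the sample ___?
'sample' is word 6.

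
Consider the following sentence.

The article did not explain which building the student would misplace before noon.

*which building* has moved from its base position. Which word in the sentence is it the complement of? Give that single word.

misplace

In situ: The student would misplace which building before noon.
'which building' functions as the direct object of 'misplace'. Fronting leaves a gap immediately after 'misplace':
The article did not explain which building the student would misplace ___ before noon.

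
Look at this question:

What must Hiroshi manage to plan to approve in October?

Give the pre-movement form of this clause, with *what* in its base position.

Hiroshi must manage to plan to approve what in October.

The filler 'what' is interpreted as the direct object of 'approve'. It moves to the left edge, and the trace sits right after 'approve':
What must Hiroshi manage to plan to approve ___ in October?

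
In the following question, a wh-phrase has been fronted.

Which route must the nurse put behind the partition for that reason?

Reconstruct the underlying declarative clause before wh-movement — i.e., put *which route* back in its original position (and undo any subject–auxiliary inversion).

'which route' functions as the direct object of 'put'. Fronting leaves a gap immediately after 'put':
Which route must the nurse put ___ behind the partition for that reason?

The nurse must put which route behind the partition for that reason.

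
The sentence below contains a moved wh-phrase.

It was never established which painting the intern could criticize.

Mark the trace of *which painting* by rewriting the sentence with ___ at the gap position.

In situ: The intern could criticize which painting.
'which painting' is the direct object of 'criticize'. The gap is right after 'criticize'.

It was never established which painting the intern could criticize ___.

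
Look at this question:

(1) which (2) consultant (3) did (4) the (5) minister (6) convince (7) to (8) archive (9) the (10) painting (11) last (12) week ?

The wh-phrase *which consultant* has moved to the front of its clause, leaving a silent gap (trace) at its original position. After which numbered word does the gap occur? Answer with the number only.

Underlying clause: The minister did convince which consultant to archive the painting last week.
The filler 'which consultant' is interpreted as the direct object of 'convince'. It moves to the left edge, and the trace sits right after 'convince':
Which consultant did the minister convince ___ to archive the painting last week?
'convince' is word 6.

6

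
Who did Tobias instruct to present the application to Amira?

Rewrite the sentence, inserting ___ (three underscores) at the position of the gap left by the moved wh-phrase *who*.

Pre-movement form: Tobias did instruct who to present the application to Amira.
'who' is the direct object of 'instruct'. The gap is right after 'instruct'.

Who did Tobias instruct ___ to present the application to Amira?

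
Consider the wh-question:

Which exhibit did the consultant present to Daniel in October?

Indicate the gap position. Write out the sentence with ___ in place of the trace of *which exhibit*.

In situ: The consultant did present which exhibit to Daniel in October.
'which exhibit' is the direct object of 'present'. The gap is right after 'present'.

Which exhibit did the consultant present ___ to Daniel in October?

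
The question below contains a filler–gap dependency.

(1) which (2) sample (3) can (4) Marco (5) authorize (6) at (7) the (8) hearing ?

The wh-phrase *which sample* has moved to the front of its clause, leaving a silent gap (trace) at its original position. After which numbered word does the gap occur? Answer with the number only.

5

Before movement: Marco can authorize which sample at the hearing.
'which sample' functions as the direct object of 'authorize'. It moves to the left edge, and the trace sits right after 'authorize':
Which sample can Marco authorize ___ at the hearing?
'authorize' is word 5.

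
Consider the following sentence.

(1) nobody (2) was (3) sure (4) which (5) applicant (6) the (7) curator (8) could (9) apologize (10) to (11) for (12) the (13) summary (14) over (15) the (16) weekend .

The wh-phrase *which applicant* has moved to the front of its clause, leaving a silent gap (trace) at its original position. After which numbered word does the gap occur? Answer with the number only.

10

Before movement: The curator could apologize to which applicant for the summary over the weekend.
The filler 'which applicant' is interpreted as the object of the preposition 'to'. Wh-movement fronts it, leaving a gap right after 'to':
Nobody was sure which applicant the curator could apologize to ___ for the summary over the weekend.
'to' is word 10.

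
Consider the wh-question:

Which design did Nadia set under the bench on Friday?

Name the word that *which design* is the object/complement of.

set

Underlying clause: Nadia did set which design under the bench on Friday.
'which design' functions as the direct object of 'set'. It moves to the left edge, and the trace sits right after 'set':
Which design did Nadia set ___ under the bench on Friday?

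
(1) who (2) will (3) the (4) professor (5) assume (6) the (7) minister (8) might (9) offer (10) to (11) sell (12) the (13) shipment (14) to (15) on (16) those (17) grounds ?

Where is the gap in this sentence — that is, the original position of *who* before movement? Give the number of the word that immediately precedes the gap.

Underlying clause: The professor will assume the minister might offer to sell the shipment to who on those grounds.
'who' functions as the object of the preposition 'to' (recipient of 'sell'). Wh-movement fronts it, leaving a gap right after 'to':
Who will the professor assume the minister might offer to sell the shipment to ___ on those grounds?
'to' is word 14.

14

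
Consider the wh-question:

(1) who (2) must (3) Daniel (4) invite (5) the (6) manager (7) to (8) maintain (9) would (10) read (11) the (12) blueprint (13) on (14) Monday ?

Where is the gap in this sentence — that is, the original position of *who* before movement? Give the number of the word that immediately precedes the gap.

8

Pre-movement form: Daniel must invite the manager to maintain who would read the blueprint on Monday.
The filler 'who' is interpreted as the subject of the clause embedded under 'maintain'. Fronting leaves a gap immediately after 'maintain':
Who must Daniel invite the manager to maintain ___ would read the blueprint on Monday?
'maintain' is word 8.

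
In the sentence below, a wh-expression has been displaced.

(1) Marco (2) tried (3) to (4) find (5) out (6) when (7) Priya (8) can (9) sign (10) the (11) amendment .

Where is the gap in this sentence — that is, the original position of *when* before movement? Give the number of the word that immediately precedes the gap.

11

In situ: Priya can sign the amendment when.
'when' functions as the temporal adjunct. It moves to the left edge, and the trace sits right after 'amendment':
Marco tried to find out when Priya can sign the amendment ___.
'amendment' is word 11.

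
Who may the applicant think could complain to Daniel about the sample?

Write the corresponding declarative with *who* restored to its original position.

'who' functions as the subject of the clause embedded under 'think'. Fronting leaves a gap immediately after 'think':
Who may the applicant think ___ could complain to Daniel about the sample?

The applicant may think who could complain to Daniel about the sample.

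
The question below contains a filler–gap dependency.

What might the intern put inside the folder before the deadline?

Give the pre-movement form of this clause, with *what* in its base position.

The intern might put what inside the folder before the deadline.

'what' is the direct object of 'put'. It moves to the left edge, and the trace sits right after 'put':
What might the intern put ___ inside the folder before the deadline?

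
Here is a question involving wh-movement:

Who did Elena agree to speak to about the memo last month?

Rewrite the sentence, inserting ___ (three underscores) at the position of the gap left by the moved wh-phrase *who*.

In situ: Elena did agree to speak to who about the memo last month.
'who' is the object of the preposition 'to'. The gap is right after 'to'.

Who did Elena agree to speak to ___ about the memo last month?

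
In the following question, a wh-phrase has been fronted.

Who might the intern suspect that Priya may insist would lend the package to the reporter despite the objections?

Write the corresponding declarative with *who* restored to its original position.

The intern might suspect that Priya may insist who would lend the package to the reporter despite the objections.

The filler 'who' is interpreted as the subject of the clause embedded under 'insist'. It moves to the left edge, and the trace sits right after 'insist':
Who might the intern suspect that Priya may insist ___ would lend the package to the reporter despite the objections?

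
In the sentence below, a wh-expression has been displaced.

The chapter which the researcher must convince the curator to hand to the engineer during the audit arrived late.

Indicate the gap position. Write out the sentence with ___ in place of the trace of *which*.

The chapter which the researcher must convince the curator to hand ___ to the engineer during the audit arrived late.

'which' functions as the direct object of 'hand'. The gap is right after 'hand'.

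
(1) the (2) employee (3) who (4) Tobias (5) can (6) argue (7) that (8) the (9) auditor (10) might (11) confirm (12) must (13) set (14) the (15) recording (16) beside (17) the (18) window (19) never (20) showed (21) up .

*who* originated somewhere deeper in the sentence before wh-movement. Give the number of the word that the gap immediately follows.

11

The filler 'who' is interpreted as the subject of the clause embedded under 'confirm'. It moves to the left edge, and the trace sits right after 'confirm':
The employee who Tobias can argue that the auditor might confirm ___ must set the recording beside the window never showed up.
'confirm' is word 11.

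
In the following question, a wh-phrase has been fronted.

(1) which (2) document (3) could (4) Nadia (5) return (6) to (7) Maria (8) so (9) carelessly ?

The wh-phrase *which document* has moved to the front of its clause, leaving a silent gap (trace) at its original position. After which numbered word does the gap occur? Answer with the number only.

5

Before movement: Nadia could return which document to Maria so carelessly.
The filler 'which document' is interpreted as the direct object of 'return'. Wh-movement fronts it, leaving a gap right after 'return':
Which document could Nadia return ___ to Maria so carelessly?
'return' is word 5.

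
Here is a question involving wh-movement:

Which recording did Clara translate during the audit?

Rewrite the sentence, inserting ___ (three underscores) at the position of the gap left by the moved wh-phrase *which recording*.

Which recording did Clara translate ___ during the audit?

In situ: Clara did translate which recording during the audit.
'which recording' is the direct object of 'translate'. The gap is right after 'translate'.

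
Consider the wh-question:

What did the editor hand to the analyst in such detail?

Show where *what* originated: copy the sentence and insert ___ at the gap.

What did the editor hand ___ to the analyst in such detail?

In situ: The editor did hand what to the analyst in such detail.
The filler 'what' is interpreted as the direct object of 'hand'. The gap is right after 'hand'.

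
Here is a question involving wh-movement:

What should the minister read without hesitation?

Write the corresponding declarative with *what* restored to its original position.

'what' functions as the direct object of 'read'. Wh-movement fronts it, leaving a gap right after 'read':
What should the minister read ___ without hesitation?

The minister should read what without hesitation.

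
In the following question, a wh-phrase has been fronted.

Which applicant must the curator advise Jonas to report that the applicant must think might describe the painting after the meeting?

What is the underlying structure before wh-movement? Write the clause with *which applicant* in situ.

The filler 'which applicant' is interpreted as the subject of the clause embedded under 'think'. It moves to the left edge, and the trace sits right after 'think':
Which applicant must the curator advise Jonas to report that the applicant must think ___ might describe the painting after the meeting?

The curator must advise Jonas to report that the applicant must think which applicant might describe the painting after the meeting.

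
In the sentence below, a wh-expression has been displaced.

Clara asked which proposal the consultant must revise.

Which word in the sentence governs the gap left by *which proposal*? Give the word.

Pre-movement form: The consultant must revise which proposal.
'which proposal' is the direct object of 'revise'. Fronting leaves a gap immediately after 'revise':
Clara asked which proposal the consultant must revise ___.

revise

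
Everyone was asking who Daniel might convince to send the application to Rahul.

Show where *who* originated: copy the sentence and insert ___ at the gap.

Everyone was asking who Daniel might convince ___ to send the application to Rahul.

Before movement: Daniel might convince who to send the application to Rahul.
The filler 'who' is interpreted as the direct object of 'convince'. The gap is right after 'convince'.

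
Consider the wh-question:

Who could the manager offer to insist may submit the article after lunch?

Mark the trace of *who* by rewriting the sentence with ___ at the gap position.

In situ: The manager could offer to insist who may submit the article after lunch.
'who' functions as the subject of the clause embedded under 'insist'. The gap is right after 'insist'.

Who could the manager offer to insist ___ may submit the article after lunch?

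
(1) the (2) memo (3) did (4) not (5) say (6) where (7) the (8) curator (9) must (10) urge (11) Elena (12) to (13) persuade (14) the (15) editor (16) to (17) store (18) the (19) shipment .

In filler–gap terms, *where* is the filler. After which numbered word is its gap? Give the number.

19

In situ: The curator must urge Elena to persuade the editor to store the shipment where.
'where' is the locative complement of 'store'. It moves to the left edge, and the trace sits right after 'shipment':
The memo did not say where the curator must urge Elena to persuade the editor to store the shipment ___.
'shipment' is word 19.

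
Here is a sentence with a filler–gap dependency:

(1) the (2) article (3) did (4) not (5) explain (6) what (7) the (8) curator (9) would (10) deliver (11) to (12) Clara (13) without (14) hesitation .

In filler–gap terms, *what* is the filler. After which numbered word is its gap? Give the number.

Underlying clause: The curator would deliver what to Clara without hesitation.
The filler 'what' is interpreted as the direct object of 'deliver'. Fronting leaves a gap immediately after 'deliver':
The article did not explain what the curator would deliver ___ to Clara without hesitation.
'deliver' is word 10.

10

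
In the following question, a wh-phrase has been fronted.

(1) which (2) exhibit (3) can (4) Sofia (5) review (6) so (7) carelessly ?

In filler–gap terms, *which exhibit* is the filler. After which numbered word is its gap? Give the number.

In situ: Sofia can review which exhibit so carelessly.
'which exhibit' is the direct object of 'review'. Fronting leaves a gap immediately after 'review':
Which exhibit can Sofia review ___ so carelessly?
'review' is word 5.

5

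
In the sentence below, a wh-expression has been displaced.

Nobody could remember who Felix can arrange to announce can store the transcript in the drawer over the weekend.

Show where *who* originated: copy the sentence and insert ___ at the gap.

Nobody could remember who Felix can arrange to announce ___ can store the transcript in the drawer over the weekend.

In situ: Felix can arrange to announce who can store the transcript in the drawer over the weekend.
'who' functions as the subject of the clause embedded under 'announce'. The gap is right after 'announce'.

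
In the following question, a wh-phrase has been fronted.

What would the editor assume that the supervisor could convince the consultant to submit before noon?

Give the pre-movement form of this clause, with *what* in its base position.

The editor would assume that the supervisor could convince the consultant to submit what before noon.

'what' functions as the direct object of 'submit'. It moves to the left edge, and the trace sits right after 'submit':
What would the editor assume that the supervisor could convince the consultant to submit ___ before noon?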